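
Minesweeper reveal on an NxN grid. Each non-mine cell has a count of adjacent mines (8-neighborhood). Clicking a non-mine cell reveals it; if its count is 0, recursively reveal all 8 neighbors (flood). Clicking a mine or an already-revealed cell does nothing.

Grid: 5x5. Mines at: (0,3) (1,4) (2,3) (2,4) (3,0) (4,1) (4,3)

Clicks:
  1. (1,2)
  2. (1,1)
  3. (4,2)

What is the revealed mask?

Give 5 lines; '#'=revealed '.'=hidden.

Answer: ###..
###..
###..
.....
..#..

Derivation:
Click 1 (1,2) count=2: revealed 1 new [(1,2)] -> total=1
Click 2 (1,1) count=0: revealed 8 new [(0,0) (0,1) (0,2) (1,0) (1,1) (2,0) (2,1) (2,2)] -> total=9
Click 3 (4,2) count=2: revealed 1 new [(4,2)] -> total=10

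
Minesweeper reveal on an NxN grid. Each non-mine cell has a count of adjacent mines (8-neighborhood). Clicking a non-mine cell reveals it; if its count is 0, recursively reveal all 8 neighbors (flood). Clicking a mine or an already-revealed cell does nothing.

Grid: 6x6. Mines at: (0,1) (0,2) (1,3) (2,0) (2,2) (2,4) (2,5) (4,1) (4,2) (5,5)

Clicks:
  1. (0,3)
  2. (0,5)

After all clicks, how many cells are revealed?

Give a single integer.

Answer: 5

Derivation:
Click 1 (0,3) count=2: revealed 1 new [(0,3)] -> total=1
Click 2 (0,5) count=0: revealed 4 new [(0,4) (0,5) (1,4) (1,5)] -> total=5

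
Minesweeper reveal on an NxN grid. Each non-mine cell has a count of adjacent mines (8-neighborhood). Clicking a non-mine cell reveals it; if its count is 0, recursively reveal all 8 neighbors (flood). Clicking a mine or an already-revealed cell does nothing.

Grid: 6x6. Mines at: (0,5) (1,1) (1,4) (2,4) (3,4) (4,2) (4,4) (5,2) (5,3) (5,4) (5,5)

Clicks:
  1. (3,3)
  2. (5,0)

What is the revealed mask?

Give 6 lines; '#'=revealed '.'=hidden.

Click 1 (3,3) count=4: revealed 1 new [(3,3)] -> total=1
Click 2 (5,0) count=0: revealed 8 new [(2,0) (2,1) (3,0) (3,1) (4,0) (4,1) (5,0) (5,1)] -> total=9

Answer: ......
......
##....
##.#..
##....
##....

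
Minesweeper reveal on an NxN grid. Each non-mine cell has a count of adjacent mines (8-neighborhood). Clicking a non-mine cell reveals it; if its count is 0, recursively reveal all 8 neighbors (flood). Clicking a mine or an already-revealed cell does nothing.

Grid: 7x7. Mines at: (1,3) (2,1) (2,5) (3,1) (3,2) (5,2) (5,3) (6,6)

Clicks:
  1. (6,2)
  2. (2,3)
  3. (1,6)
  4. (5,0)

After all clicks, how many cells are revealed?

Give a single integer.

Answer: 9

Derivation:
Click 1 (6,2) count=2: revealed 1 new [(6,2)] -> total=1
Click 2 (2,3) count=2: revealed 1 new [(2,3)] -> total=2
Click 3 (1,6) count=1: revealed 1 new [(1,6)] -> total=3
Click 4 (5,0) count=0: revealed 6 new [(4,0) (4,1) (5,0) (5,1) (6,0) (6,1)] -> total=9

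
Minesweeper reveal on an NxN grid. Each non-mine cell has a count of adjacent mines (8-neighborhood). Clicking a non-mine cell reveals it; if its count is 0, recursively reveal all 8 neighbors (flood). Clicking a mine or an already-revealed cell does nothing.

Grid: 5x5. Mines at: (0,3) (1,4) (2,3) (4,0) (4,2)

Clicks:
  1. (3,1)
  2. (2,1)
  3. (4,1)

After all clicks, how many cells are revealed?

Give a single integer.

Answer: 13

Derivation:
Click 1 (3,1) count=2: revealed 1 new [(3,1)] -> total=1
Click 2 (2,1) count=0: revealed 11 new [(0,0) (0,1) (0,2) (1,0) (1,1) (1,2) (2,0) (2,1) (2,2) (3,0) (3,2)] -> total=12
Click 3 (4,1) count=2: revealed 1 new [(4,1)] -> total=13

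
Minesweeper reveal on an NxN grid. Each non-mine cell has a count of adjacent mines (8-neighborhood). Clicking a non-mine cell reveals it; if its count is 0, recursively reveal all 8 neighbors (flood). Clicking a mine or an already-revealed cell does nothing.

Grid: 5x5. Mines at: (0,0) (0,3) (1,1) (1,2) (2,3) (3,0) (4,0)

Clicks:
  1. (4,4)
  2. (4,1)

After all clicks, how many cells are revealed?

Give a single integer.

Answer: 8

Derivation:
Click 1 (4,4) count=0: revealed 8 new [(3,1) (3,2) (3,3) (3,4) (4,1) (4,2) (4,3) (4,4)] -> total=8
Click 2 (4,1) count=2: revealed 0 new [(none)] -> total=8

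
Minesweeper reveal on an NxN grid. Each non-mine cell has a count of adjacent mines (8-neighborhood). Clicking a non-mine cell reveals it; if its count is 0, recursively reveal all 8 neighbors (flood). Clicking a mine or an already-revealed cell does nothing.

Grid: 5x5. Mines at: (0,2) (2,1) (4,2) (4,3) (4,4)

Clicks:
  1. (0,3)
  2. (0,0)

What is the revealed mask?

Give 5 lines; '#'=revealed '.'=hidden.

Answer: ##.#.
##...
.....
.....
.....

Derivation:
Click 1 (0,3) count=1: revealed 1 new [(0,3)] -> total=1
Click 2 (0,0) count=0: revealed 4 new [(0,0) (0,1) (1,0) (1,1)] -> total=5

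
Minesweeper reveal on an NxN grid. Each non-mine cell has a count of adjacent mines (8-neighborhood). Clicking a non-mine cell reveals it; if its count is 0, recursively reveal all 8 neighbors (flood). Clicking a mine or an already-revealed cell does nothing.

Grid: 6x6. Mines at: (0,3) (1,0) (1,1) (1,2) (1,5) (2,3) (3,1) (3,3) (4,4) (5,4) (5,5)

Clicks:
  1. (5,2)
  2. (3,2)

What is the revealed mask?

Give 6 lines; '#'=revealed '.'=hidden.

Answer: ......
......
......
..#...
####..
####..

Derivation:
Click 1 (5,2) count=0: revealed 8 new [(4,0) (4,1) (4,2) (4,3) (5,0) (5,1) (5,2) (5,3)] -> total=8
Click 2 (3,2) count=3: revealed 1 new [(3,2)] -> total=9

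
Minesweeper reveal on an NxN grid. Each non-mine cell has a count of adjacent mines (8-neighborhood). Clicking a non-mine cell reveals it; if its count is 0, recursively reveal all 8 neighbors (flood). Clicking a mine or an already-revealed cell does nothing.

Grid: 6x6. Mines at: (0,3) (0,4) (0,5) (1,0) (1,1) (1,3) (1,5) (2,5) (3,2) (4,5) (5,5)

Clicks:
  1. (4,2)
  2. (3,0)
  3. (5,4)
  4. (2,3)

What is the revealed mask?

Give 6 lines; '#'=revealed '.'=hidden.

Answer: ......
......
##.#..
##....
#####.
#####.

Derivation:
Click 1 (4,2) count=1: revealed 1 new [(4,2)] -> total=1
Click 2 (3,0) count=0: revealed 13 new [(2,0) (2,1) (3,0) (3,1) (4,0) (4,1) (4,3) (4,4) (5,0) (5,1) (5,2) (5,3) (5,4)] -> total=14
Click 3 (5,4) count=2: revealed 0 new [(none)] -> total=14
Click 4 (2,3) count=2: revealed 1 new [(2,3)] -> total=15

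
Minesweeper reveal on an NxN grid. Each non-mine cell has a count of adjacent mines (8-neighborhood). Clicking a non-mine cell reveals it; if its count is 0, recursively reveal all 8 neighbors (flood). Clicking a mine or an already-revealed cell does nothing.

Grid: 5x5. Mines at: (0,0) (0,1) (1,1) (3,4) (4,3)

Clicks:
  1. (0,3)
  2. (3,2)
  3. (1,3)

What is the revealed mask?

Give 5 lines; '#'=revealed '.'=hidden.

Click 1 (0,3) count=0: revealed 9 new [(0,2) (0,3) (0,4) (1,2) (1,3) (1,4) (2,2) (2,3) (2,4)] -> total=9
Click 2 (3,2) count=1: revealed 1 new [(3,2)] -> total=10
Click 3 (1,3) count=0: revealed 0 new [(none)] -> total=10

Answer: ..###
..###
..###
..#..
.....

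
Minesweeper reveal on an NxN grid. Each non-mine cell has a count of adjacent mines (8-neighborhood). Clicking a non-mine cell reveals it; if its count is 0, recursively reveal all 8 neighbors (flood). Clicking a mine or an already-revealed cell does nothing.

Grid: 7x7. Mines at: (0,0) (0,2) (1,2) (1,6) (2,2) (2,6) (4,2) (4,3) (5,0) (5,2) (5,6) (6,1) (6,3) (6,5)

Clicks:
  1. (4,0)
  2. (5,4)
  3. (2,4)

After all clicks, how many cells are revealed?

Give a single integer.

Click 1 (4,0) count=1: revealed 1 new [(4,0)] -> total=1
Click 2 (5,4) count=3: revealed 1 new [(5,4)] -> total=2
Click 3 (2,4) count=0: revealed 12 new [(0,3) (0,4) (0,5) (1,3) (1,4) (1,5) (2,3) (2,4) (2,5) (3,3) (3,4) (3,5)] -> total=14

Answer: 14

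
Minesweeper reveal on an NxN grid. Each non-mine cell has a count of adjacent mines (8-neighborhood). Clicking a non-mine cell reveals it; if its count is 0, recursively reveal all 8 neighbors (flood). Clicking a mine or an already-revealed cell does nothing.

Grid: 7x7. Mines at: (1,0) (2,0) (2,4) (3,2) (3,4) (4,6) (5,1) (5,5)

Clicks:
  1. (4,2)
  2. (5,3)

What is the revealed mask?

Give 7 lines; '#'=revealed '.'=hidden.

Answer: .......
.......
.......
.......
..###..
..###..
..###..

Derivation:
Click 1 (4,2) count=2: revealed 1 new [(4,2)] -> total=1
Click 2 (5,3) count=0: revealed 8 new [(4,3) (4,4) (5,2) (5,3) (5,4) (6,2) (6,3) (6,4)] -> total=9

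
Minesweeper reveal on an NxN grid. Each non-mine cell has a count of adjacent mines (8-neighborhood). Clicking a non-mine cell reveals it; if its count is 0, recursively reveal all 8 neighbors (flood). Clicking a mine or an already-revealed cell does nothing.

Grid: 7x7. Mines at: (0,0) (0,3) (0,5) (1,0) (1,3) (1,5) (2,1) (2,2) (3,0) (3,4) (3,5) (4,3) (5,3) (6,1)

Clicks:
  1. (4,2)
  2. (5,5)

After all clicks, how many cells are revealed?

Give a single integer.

Click 1 (4,2) count=2: revealed 1 new [(4,2)] -> total=1
Click 2 (5,5) count=0: revealed 9 new [(4,4) (4,5) (4,6) (5,4) (5,5) (5,6) (6,4) (6,5) (6,6)] -> total=10

Answer: 10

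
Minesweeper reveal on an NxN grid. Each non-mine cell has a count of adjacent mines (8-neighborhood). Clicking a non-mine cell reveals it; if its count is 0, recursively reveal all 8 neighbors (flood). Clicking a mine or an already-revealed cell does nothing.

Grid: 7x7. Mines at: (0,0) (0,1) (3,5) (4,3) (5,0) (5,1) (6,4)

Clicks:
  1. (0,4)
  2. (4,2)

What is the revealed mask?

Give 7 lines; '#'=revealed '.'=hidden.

Click 1 (0,4) count=0: revealed 27 new [(0,2) (0,3) (0,4) (0,5) (0,6) (1,0) (1,1) (1,2) (1,3) (1,4) (1,5) (1,6) (2,0) (2,1) (2,2) (2,3) (2,4) (2,5) (2,6) (3,0) (3,1) (3,2) (3,3) (3,4) (4,0) (4,1) (4,2)] -> total=27
Click 2 (4,2) count=2: revealed 0 new [(none)] -> total=27

Answer: ..#####
#######
#######
#####..
###....
.......
.......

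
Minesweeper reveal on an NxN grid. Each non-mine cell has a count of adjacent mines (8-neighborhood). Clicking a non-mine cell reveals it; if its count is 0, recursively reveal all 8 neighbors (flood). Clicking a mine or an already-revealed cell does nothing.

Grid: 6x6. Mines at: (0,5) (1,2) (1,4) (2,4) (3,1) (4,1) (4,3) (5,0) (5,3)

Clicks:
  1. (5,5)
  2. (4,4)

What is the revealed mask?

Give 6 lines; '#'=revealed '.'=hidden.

Answer: ......
......
......
....##
....##
....##

Derivation:
Click 1 (5,5) count=0: revealed 6 new [(3,4) (3,5) (4,4) (4,5) (5,4) (5,5)] -> total=6
Click 2 (4,4) count=2: revealed 0 new [(none)] -> total=6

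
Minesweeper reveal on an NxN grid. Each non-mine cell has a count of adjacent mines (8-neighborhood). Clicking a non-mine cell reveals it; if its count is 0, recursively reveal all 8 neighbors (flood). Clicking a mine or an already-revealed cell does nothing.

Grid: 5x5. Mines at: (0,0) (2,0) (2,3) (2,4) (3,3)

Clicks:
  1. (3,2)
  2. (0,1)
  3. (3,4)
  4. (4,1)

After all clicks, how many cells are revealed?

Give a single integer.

Click 1 (3,2) count=2: revealed 1 new [(3,2)] -> total=1
Click 2 (0,1) count=1: revealed 1 new [(0,1)] -> total=2
Click 3 (3,4) count=3: revealed 1 new [(3,4)] -> total=3
Click 4 (4,1) count=0: revealed 5 new [(3,0) (3,1) (4,0) (4,1) (4,2)] -> total=8

Answer: 8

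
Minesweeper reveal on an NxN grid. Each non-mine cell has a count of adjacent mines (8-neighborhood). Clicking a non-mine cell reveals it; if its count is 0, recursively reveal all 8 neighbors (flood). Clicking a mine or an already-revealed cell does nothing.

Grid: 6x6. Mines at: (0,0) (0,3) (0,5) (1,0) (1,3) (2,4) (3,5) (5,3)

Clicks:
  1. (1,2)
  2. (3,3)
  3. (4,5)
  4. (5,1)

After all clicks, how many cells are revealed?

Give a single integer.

Click 1 (1,2) count=2: revealed 1 new [(1,2)] -> total=1
Click 2 (3,3) count=1: revealed 1 new [(3,3)] -> total=2
Click 3 (4,5) count=1: revealed 1 new [(4,5)] -> total=3
Click 4 (5,1) count=0: revealed 14 new [(2,0) (2,1) (2,2) (2,3) (3,0) (3,1) (3,2) (4,0) (4,1) (4,2) (4,3) (5,0) (5,1) (5,2)] -> total=17

Answer: 17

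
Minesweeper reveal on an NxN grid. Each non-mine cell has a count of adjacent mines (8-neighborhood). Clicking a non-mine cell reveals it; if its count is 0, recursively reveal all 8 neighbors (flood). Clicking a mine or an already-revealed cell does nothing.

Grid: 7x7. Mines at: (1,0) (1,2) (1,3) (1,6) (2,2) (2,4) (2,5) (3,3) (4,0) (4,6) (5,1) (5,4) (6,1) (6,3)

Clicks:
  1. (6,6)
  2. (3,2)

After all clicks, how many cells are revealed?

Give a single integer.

Answer: 5

Derivation:
Click 1 (6,6) count=0: revealed 4 new [(5,5) (5,6) (6,5) (6,6)] -> total=4
Click 2 (3,2) count=2: revealed 1 new [(3,2)] -> total=5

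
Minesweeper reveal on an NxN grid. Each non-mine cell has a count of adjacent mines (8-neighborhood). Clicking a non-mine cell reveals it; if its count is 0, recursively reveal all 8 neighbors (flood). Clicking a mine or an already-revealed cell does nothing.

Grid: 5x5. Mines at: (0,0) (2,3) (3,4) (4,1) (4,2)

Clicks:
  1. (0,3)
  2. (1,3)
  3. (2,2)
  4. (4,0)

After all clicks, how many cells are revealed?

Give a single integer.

Click 1 (0,3) count=0: revealed 8 new [(0,1) (0,2) (0,3) (0,4) (1,1) (1,2) (1,3) (1,4)] -> total=8
Click 2 (1,3) count=1: revealed 0 new [(none)] -> total=8
Click 3 (2,2) count=1: revealed 1 new [(2,2)] -> total=9
Click 4 (4,0) count=1: revealed 1 new [(4,0)] -> total=10

Answer: 10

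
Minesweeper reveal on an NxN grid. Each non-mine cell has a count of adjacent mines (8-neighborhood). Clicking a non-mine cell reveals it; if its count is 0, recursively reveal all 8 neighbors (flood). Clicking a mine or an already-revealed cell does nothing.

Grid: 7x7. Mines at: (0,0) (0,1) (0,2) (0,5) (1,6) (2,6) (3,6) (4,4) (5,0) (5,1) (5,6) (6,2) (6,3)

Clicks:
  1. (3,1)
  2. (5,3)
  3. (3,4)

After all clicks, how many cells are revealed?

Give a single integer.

Click 1 (3,1) count=0: revealed 22 new [(1,0) (1,1) (1,2) (1,3) (1,4) (1,5) (2,0) (2,1) (2,2) (2,3) (2,4) (2,5) (3,0) (3,1) (3,2) (3,3) (3,4) (3,5) (4,0) (4,1) (4,2) (4,3)] -> total=22
Click 2 (5,3) count=3: revealed 1 new [(5,3)] -> total=23
Click 3 (3,4) count=1: revealed 0 new [(none)] -> total=23

Answer: 23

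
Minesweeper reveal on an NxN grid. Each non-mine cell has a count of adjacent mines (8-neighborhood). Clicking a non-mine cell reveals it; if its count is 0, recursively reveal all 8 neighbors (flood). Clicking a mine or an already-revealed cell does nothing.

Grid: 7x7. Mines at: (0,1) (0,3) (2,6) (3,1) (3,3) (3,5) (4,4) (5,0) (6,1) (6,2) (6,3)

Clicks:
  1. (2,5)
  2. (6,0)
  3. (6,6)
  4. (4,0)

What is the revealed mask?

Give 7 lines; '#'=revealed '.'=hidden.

Click 1 (2,5) count=2: revealed 1 new [(2,5)] -> total=1
Click 2 (6,0) count=2: revealed 1 new [(6,0)] -> total=2
Click 3 (6,6) count=0: revealed 8 new [(4,5) (4,6) (5,4) (5,5) (5,6) (6,4) (6,5) (6,6)] -> total=10
Click 4 (4,0) count=2: revealed 1 new [(4,0)] -> total=11

Answer: .......
.......
.....#.
.......
#....##
....###
#...###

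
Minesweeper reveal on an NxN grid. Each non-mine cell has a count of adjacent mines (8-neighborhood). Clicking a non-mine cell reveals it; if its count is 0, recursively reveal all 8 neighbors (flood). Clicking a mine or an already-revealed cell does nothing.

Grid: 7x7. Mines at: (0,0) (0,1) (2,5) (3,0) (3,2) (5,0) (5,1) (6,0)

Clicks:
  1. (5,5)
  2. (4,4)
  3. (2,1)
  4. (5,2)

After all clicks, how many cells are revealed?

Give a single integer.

Answer: 20

Derivation:
Click 1 (5,5) count=0: revealed 19 new [(3,3) (3,4) (3,5) (3,6) (4,2) (4,3) (4,4) (4,5) (4,6) (5,2) (5,3) (5,4) (5,5) (5,6) (6,2) (6,3) (6,4) (6,5) (6,6)] -> total=19
Click 2 (4,4) count=0: revealed 0 new [(none)] -> total=19
Click 3 (2,1) count=2: revealed 1 new [(2,1)] -> total=20
Click 4 (5,2) count=1: revealed 0 new [(none)] -> total=20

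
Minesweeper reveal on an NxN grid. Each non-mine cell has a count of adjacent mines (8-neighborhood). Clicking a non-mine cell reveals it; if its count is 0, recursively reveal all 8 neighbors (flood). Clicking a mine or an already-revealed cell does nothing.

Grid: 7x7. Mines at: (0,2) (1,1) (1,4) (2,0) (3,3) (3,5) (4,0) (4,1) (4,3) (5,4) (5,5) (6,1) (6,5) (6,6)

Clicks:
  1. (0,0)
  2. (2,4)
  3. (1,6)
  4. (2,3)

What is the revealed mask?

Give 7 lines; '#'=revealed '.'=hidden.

Click 1 (0,0) count=1: revealed 1 new [(0,0)] -> total=1
Click 2 (2,4) count=3: revealed 1 new [(2,4)] -> total=2
Click 3 (1,6) count=0: revealed 6 new [(0,5) (0,6) (1,5) (1,6) (2,5) (2,6)] -> total=8
Click 4 (2,3) count=2: revealed 1 new [(2,3)] -> total=9

Answer: #....##
.....##
...####
.......
.......
.......
.......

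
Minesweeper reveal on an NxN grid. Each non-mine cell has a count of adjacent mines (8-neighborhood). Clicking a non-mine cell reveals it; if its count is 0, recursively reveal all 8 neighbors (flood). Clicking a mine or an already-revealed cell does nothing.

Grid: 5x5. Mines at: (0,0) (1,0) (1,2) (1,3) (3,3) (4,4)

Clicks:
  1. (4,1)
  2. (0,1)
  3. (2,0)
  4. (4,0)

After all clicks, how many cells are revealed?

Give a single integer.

Click 1 (4,1) count=0: revealed 9 new [(2,0) (2,1) (2,2) (3,0) (3,1) (3,2) (4,0) (4,1) (4,2)] -> total=9
Click 2 (0,1) count=3: revealed 1 new [(0,1)] -> total=10
Click 3 (2,0) count=1: revealed 0 new [(none)] -> total=10
Click 4 (4,0) count=0: revealed 0 new [(none)] -> total=10

Answer: 10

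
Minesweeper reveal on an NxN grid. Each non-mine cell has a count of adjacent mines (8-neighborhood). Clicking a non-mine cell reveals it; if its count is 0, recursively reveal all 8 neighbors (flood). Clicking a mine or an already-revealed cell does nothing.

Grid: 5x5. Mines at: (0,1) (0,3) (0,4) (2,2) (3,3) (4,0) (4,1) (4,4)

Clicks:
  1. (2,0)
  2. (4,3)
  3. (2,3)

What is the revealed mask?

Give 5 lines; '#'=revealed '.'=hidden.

Click 1 (2,0) count=0: revealed 6 new [(1,0) (1,1) (2,0) (2,1) (3,0) (3,1)] -> total=6
Click 2 (4,3) count=2: revealed 1 new [(4,3)] -> total=7
Click 3 (2,3) count=2: revealed 1 new [(2,3)] -> total=8

Answer: .....
##...
##.#.
##...
...#.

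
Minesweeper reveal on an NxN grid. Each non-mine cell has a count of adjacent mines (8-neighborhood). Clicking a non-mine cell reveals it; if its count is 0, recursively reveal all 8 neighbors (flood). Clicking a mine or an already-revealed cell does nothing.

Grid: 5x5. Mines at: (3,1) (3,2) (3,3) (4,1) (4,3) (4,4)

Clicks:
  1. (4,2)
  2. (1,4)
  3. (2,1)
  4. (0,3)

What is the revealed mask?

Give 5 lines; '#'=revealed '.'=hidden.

Answer: #####
#####
#####
.....
..#..

Derivation:
Click 1 (4,2) count=5: revealed 1 new [(4,2)] -> total=1
Click 2 (1,4) count=0: revealed 15 new [(0,0) (0,1) (0,2) (0,3) (0,4) (1,0) (1,1) (1,2) (1,3) (1,4) (2,0) (2,1) (2,2) (2,3) (2,4)] -> total=16
Click 3 (2,1) count=2: revealed 0 new [(none)] -> total=16
Click 4 (0,3) count=0: revealed 0 new [(none)] -> total=16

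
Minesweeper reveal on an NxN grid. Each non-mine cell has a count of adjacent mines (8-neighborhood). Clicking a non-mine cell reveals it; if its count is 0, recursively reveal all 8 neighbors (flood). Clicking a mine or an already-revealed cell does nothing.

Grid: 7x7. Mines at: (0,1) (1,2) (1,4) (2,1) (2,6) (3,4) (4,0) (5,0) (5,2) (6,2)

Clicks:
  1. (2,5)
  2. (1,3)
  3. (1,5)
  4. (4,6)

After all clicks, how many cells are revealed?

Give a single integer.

Click 1 (2,5) count=3: revealed 1 new [(2,5)] -> total=1
Click 2 (1,3) count=2: revealed 1 new [(1,3)] -> total=2
Click 3 (1,5) count=2: revealed 1 new [(1,5)] -> total=3
Click 4 (4,6) count=0: revealed 14 new [(3,5) (3,6) (4,3) (4,4) (4,5) (4,6) (5,3) (5,4) (5,5) (5,6) (6,3) (6,4) (6,5) (6,6)] -> total=17

Answer: 17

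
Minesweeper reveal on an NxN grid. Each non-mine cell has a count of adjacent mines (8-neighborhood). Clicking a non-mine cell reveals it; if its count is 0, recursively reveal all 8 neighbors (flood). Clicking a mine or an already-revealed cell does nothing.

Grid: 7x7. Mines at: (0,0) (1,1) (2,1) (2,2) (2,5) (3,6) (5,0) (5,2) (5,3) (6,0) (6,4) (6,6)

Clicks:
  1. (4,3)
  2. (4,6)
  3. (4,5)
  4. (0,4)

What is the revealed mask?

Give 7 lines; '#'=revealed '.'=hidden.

Click 1 (4,3) count=2: revealed 1 new [(4,3)] -> total=1
Click 2 (4,6) count=1: revealed 1 new [(4,6)] -> total=2
Click 3 (4,5) count=1: revealed 1 new [(4,5)] -> total=3
Click 4 (0,4) count=0: revealed 10 new [(0,2) (0,3) (0,4) (0,5) (0,6) (1,2) (1,3) (1,4) (1,5) (1,6)] -> total=13

Answer: ..#####
..#####
.......
.......
...#.##
.......
.......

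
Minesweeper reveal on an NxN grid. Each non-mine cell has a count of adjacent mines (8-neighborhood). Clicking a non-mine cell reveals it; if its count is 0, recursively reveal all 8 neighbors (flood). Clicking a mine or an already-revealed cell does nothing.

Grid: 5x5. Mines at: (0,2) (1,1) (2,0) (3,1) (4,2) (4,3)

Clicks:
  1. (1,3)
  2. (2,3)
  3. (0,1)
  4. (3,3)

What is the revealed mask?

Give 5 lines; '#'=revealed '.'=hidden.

Click 1 (1,3) count=1: revealed 1 new [(1,3)] -> total=1
Click 2 (2,3) count=0: revealed 10 new [(0,3) (0,4) (1,2) (1,4) (2,2) (2,3) (2,4) (3,2) (3,3) (3,4)] -> total=11
Click 3 (0,1) count=2: revealed 1 new [(0,1)] -> total=12
Click 4 (3,3) count=2: revealed 0 new [(none)] -> total=12

Answer: .#.##
..###
..###
..###
.....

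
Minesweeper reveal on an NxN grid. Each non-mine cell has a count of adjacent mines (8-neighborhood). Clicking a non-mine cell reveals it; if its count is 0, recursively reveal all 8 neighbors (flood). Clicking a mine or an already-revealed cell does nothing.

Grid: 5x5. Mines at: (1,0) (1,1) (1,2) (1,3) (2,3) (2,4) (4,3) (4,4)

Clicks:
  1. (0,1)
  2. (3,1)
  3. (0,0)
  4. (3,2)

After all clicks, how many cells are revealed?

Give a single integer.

Answer: 11

Derivation:
Click 1 (0,1) count=3: revealed 1 new [(0,1)] -> total=1
Click 2 (3,1) count=0: revealed 9 new [(2,0) (2,1) (2,2) (3,0) (3,1) (3,2) (4,0) (4,1) (4,2)] -> total=10
Click 3 (0,0) count=2: revealed 1 new [(0,0)] -> total=11
Click 4 (3,2) count=2: revealed 0 new [(none)] -> total=11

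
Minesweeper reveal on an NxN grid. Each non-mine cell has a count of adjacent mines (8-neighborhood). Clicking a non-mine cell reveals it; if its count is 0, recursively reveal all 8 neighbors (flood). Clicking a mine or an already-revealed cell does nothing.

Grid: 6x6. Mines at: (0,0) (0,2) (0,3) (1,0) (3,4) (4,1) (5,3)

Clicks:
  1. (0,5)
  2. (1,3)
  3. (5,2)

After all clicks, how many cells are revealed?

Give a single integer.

Click 1 (0,5) count=0: revealed 6 new [(0,4) (0,5) (1,4) (1,5) (2,4) (2,5)] -> total=6
Click 2 (1,3) count=2: revealed 1 new [(1,3)] -> total=7
Click 3 (5,2) count=2: revealed 1 new [(5,2)] -> total=8

Answer: 8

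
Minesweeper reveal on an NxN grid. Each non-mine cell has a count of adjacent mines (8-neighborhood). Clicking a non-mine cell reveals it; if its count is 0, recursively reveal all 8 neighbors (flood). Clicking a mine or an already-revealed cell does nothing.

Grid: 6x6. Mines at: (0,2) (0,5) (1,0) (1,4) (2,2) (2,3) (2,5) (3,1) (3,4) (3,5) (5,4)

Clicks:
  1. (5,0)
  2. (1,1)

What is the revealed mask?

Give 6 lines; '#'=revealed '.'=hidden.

Answer: ......
.#....
......
......
####..
####..

Derivation:
Click 1 (5,0) count=0: revealed 8 new [(4,0) (4,1) (4,2) (4,3) (5,0) (5,1) (5,2) (5,3)] -> total=8
Click 2 (1,1) count=3: revealed 1 new [(1,1)] -> total=9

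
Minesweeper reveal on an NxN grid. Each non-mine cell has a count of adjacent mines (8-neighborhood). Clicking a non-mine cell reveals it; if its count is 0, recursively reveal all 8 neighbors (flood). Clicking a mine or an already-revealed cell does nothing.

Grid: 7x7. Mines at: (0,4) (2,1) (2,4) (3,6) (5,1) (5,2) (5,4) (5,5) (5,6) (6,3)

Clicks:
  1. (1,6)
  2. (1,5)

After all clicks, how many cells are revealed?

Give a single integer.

Click 1 (1,6) count=0: revealed 6 new [(0,5) (0,6) (1,5) (1,6) (2,5) (2,6)] -> total=6
Click 2 (1,5) count=2: revealed 0 new [(none)] -> total=6

Answer: 6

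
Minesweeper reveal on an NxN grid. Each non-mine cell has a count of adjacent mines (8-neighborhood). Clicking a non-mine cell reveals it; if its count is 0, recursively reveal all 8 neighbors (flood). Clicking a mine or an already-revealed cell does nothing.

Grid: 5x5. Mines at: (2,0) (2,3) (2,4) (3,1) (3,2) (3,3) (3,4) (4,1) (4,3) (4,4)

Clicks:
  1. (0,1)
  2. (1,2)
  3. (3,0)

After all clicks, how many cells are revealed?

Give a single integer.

Click 1 (0,1) count=0: revealed 10 new [(0,0) (0,1) (0,2) (0,3) (0,4) (1,0) (1,1) (1,2) (1,3) (1,4)] -> total=10
Click 2 (1,2) count=1: revealed 0 new [(none)] -> total=10
Click 3 (3,0) count=3: revealed 1 new [(3,0)] -> total=11

Answer: 11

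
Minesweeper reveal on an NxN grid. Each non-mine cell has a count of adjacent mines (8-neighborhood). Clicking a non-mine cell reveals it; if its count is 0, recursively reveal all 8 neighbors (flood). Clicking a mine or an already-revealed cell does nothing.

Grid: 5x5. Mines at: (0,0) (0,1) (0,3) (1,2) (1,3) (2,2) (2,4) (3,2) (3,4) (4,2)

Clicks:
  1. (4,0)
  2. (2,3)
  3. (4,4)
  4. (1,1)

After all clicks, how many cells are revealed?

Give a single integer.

Click 1 (4,0) count=0: revealed 8 new [(1,0) (1,1) (2,0) (2,1) (3,0) (3,1) (4,0) (4,1)] -> total=8
Click 2 (2,3) count=6: revealed 1 new [(2,3)] -> total=9
Click 3 (4,4) count=1: revealed 1 new [(4,4)] -> total=10
Click 4 (1,1) count=4: revealed 0 new [(none)] -> total=10

Answer: 10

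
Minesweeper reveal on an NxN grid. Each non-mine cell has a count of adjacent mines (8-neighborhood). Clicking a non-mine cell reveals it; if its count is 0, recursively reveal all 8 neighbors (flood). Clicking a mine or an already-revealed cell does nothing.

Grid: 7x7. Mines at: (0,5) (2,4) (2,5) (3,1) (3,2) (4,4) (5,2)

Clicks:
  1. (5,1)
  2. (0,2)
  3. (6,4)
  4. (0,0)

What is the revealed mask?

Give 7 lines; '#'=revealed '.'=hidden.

Click 1 (5,1) count=1: revealed 1 new [(5,1)] -> total=1
Click 2 (0,2) count=0: revealed 14 new [(0,0) (0,1) (0,2) (0,3) (0,4) (1,0) (1,1) (1,2) (1,3) (1,4) (2,0) (2,1) (2,2) (2,3)] -> total=15
Click 3 (6,4) count=0: revealed 12 new [(3,5) (3,6) (4,5) (4,6) (5,3) (5,4) (5,5) (5,6) (6,3) (6,4) (6,5) (6,6)] -> total=27
Click 4 (0,0) count=0: revealed 0 new [(none)] -> total=27

Answer: #####..
#####..
####...
.....##
.....##
.#.####
...####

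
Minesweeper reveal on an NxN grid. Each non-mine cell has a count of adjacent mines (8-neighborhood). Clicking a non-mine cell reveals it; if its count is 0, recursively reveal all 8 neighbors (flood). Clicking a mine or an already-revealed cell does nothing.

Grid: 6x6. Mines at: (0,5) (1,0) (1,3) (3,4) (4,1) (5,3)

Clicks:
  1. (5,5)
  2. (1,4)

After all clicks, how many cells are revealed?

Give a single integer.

Click 1 (5,5) count=0: revealed 4 new [(4,4) (4,5) (5,4) (5,5)] -> total=4
Click 2 (1,4) count=2: revealed 1 new [(1,4)] -> total=5

Answer: 5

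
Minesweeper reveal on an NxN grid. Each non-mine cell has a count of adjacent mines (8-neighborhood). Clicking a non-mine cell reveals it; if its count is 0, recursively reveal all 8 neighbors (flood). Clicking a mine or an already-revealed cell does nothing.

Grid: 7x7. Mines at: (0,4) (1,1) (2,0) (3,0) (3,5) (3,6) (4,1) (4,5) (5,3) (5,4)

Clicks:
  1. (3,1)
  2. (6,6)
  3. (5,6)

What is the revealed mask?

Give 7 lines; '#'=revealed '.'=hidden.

Answer: .......
.......
.......
.#.....
.......
.....##
.....##

Derivation:
Click 1 (3,1) count=3: revealed 1 new [(3,1)] -> total=1
Click 2 (6,6) count=0: revealed 4 new [(5,5) (5,6) (6,5) (6,6)] -> total=5
Click 3 (5,6) count=1: revealed 0 new [(none)] -> total=5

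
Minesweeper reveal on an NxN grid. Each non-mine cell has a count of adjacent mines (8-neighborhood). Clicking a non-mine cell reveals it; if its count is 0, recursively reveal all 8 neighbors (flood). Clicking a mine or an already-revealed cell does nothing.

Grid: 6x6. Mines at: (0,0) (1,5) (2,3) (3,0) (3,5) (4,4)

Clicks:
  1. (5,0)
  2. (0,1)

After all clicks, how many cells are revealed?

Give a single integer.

Click 1 (5,0) count=0: revealed 11 new [(3,1) (3,2) (3,3) (4,0) (4,1) (4,2) (4,3) (5,0) (5,1) (5,2) (5,3)] -> total=11
Click 2 (0,1) count=1: revealed 1 new [(0,1)] -> total=12

Answer: 12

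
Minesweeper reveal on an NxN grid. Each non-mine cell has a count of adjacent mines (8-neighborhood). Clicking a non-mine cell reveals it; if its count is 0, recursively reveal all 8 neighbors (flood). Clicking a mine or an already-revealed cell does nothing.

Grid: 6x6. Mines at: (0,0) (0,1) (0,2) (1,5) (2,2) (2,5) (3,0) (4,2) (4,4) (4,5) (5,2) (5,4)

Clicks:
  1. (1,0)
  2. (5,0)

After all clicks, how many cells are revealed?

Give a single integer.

Answer: 5

Derivation:
Click 1 (1,0) count=2: revealed 1 new [(1,0)] -> total=1
Click 2 (5,0) count=0: revealed 4 new [(4,0) (4,1) (5,0) (5,1)] -> total=5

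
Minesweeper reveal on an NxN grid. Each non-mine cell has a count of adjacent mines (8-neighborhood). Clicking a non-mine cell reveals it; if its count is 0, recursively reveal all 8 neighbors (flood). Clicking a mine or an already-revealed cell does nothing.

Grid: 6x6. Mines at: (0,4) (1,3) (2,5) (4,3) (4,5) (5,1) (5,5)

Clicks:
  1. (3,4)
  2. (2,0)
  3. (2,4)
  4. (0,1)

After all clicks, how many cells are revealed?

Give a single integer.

Answer: 17

Derivation:
Click 1 (3,4) count=3: revealed 1 new [(3,4)] -> total=1
Click 2 (2,0) count=0: revealed 15 new [(0,0) (0,1) (0,2) (1,0) (1,1) (1,2) (2,0) (2,1) (2,2) (3,0) (3,1) (3,2) (4,0) (4,1) (4,2)] -> total=16
Click 3 (2,4) count=2: revealed 1 new [(2,4)] -> total=17
Click 4 (0,1) count=0: revealed 0 new [(none)] -> total=17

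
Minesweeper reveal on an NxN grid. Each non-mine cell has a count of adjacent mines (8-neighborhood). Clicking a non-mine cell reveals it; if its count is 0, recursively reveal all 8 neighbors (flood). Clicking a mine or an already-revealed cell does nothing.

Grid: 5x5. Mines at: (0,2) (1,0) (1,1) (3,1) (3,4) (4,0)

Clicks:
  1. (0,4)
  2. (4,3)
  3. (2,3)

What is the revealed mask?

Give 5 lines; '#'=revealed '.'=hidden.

Click 1 (0,4) count=0: revealed 6 new [(0,3) (0,4) (1,3) (1,4) (2,3) (2,4)] -> total=6
Click 2 (4,3) count=1: revealed 1 new [(4,3)] -> total=7
Click 3 (2,3) count=1: revealed 0 new [(none)] -> total=7

Answer: ...##
...##
...##
.....
...#.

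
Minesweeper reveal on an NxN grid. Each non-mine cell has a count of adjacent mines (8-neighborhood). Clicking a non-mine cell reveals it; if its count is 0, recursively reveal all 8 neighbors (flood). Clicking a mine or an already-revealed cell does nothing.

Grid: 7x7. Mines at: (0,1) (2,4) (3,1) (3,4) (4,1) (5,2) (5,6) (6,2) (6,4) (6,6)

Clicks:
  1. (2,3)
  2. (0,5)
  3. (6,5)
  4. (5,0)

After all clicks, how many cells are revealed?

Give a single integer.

Click 1 (2,3) count=2: revealed 1 new [(2,3)] -> total=1
Click 2 (0,5) count=0: revealed 16 new [(0,2) (0,3) (0,4) (0,5) (0,6) (1,2) (1,3) (1,4) (1,5) (1,6) (2,5) (2,6) (3,5) (3,6) (4,5) (4,6)] -> total=17
Click 3 (6,5) count=3: revealed 1 new [(6,5)] -> total=18
Click 4 (5,0) count=1: revealed 1 new [(5,0)] -> total=19

Answer: 19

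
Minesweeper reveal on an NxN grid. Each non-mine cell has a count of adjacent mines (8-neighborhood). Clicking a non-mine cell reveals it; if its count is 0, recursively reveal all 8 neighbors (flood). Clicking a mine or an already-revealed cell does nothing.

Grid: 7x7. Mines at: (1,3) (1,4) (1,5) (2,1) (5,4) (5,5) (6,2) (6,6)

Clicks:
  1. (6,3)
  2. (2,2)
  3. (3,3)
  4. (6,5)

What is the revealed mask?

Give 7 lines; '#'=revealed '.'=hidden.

Answer: .......
.......
..#####
#######
#######
####...
##.#.#.

Derivation:
Click 1 (6,3) count=2: revealed 1 new [(6,3)] -> total=1
Click 2 (2,2) count=2: revealed 1 new [(2,2)] -> total=2
Click 3 (3,3) count=0: revealed 24 new [(2,3) (2,4) (2,5) (2,6) (3,0) (3,1) (3,2) (3,3) (3,4) (3,5) (3,6) (4,0) (4,1) (4,2) (4,3) (4,4) (4,5) (4,6) (5,0) (5,1) (5,2) (5,3) (6,0) (6,1)] -> total=26
Click 4 (6,5) count=3: revealed 1 new [(6,5)] -> total=27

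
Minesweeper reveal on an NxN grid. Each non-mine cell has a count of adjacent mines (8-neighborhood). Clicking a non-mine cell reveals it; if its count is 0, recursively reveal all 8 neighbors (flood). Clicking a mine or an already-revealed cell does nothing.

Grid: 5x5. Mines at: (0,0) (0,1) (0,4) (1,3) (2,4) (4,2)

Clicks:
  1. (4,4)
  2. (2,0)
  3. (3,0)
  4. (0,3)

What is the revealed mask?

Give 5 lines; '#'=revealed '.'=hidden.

Click 1 (4,4) count=0: revealed 4 new [(3,3) (3,4) (4,3) (4,4)] -> total=4
Click 2 (2,0) count=0: revealed 11 new [(1,0) (1,1) (1,2) (2,0) (2,1) (2,2) (3,0) (3,1) (3,2) (4,0) (4,1)] -> total=15
Click 3 (3,0) count=0: revealed 0 new [(none)] -> total=15
Click 4 (0,3) count=2: revealed 1 new [(0,3)] -> total=16

Answer: ...#.
###..
###..
#####
##.##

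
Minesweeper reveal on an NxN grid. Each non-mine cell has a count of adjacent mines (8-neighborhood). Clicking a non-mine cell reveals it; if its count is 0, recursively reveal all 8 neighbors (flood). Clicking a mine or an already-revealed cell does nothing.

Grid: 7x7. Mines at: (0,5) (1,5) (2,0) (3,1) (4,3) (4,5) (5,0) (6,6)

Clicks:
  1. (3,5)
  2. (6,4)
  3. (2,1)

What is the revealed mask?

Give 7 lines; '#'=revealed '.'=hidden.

Click 1 (3,5) count=1: revealed 1 new [(3,5)] -> total=1
Click 2 (6,4) count=0: revealed 10 new [(5,1) (5,2) (5,3) (5,4) (5,5) (6,1) (6,2) (6,3) (6,4) (6,5)] -> total=11
Click 3 (2,1) count=2: revealed 1 new [(2,1)] -> total=12

Answer: .......
.......
.#.....
.....#.
.......
.#####.
.#####.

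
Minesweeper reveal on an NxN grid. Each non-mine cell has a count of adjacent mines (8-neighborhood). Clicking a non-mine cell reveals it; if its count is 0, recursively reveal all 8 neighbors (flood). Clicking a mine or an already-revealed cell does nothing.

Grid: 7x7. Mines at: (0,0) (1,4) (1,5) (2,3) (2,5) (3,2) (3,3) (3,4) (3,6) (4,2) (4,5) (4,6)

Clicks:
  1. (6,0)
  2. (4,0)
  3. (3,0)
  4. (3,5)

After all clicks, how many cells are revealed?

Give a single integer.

Answer: 23

Derivation:
Click 1 (6,0) count=0: revealed 22 new [(1,0) (1,1) (2,0) (2,1) (3,0) (3,1) (4,0) (4,1) (5,0) (5,1) (5,2) (5,3) (5,4) (5,5) (5,6) (6,0) (6,1) (6,2) (6,3) (6,4) (6,5) (6,6)] -> total=22
Click 2 (4,0) count=0: revealed 0 new [(none)] -> total=22
Click 3 (3,0) count=0: revealed 0 new [(none)] -> total=22
Click 4 (3,5) count=5: revealed 1 new [(3,5)] -> total=23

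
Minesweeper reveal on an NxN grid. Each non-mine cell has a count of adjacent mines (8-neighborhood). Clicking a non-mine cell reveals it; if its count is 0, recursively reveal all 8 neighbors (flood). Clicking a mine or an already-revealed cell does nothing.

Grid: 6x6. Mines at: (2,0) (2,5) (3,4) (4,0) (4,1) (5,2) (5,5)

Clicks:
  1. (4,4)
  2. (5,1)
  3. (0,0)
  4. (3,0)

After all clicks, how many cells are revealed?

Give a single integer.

Answer: 22

Derivation:
Click 1 (4,4) count=2: revealed 1 new [(4,4)] -> total=1
Click 2 (5,1) count=3: revealed 1 new [(5,1)] -> total=2
Click 3 (0,0) count=0: revealed 19 new [(0,0) (0,1) (0,2) (0,3) (0,4) (0,5) (1,0) (1,1) (1,2) (1,3) (1,4) (1,5) (2,1) (2,2) (2,3) (2,4) (3,1) (3,2) (3,3)] -> total=21
Click 4 (3,0) count=3: revealed 1 new [(3,0)] -> total=22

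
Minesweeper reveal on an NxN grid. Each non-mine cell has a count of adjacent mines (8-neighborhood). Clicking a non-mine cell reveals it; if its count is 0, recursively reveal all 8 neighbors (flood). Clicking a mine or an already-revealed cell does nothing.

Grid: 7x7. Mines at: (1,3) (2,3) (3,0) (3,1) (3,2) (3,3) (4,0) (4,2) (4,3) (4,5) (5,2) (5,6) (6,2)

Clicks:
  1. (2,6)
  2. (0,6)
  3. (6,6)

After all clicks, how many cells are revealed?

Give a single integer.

Click 1 (2,6) count=0: revealed 12 new [(0,4) (0,5) (0,6) (1,4) (1,5) (1,6) (2,4) (2,5) (2,6) (3,4) (3,5) (3,6)] -> total=12
Click 2 (0,6) count=0: revealed 0 new [(none)] -> total=12
Click 3 (6,6) count=1: revealed 1 new [(6,6)] -> total=13

Answer: 13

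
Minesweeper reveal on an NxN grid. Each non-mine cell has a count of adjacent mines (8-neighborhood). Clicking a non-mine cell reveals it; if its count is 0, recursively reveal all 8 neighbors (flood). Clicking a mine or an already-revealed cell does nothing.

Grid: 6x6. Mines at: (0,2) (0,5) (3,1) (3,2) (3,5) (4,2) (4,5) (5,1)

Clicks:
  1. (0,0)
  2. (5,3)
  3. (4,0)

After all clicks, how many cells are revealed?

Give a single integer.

Click 1 (0,0) count=0: revealed 6 new [(0,0) (0,1) (1,0) (1,1) (2,0) (2,1)] -> total=6
Click 2 (5,3) count=1: revealed 1 new [(5,3)] -> total=7
Click 3 (4,0) count=2: revealed 1 new [(4,0)] -> total=8

Answer: 8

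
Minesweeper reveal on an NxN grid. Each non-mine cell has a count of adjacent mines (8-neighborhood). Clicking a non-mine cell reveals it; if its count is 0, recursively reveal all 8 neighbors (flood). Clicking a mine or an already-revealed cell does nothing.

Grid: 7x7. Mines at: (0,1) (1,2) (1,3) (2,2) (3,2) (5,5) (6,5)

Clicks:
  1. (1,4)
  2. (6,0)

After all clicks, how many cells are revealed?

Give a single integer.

Answer: 22

Derivation:
Click 1 (1,4) count=1: revealed 1 new [(1,4)] -> total=1
Click 2 (6,0) count=0: revealed 21 new [(1,0) (1,1) (2,0) (2,1) (3,0) (3,1) (4,0) (4,1) (4,2) (4,3) (4,4) (5,0) (5,1) (5,2) (5,3) (5,4) (6,0) (6,1) (6,2) (6,3) (6,4)] -> total=22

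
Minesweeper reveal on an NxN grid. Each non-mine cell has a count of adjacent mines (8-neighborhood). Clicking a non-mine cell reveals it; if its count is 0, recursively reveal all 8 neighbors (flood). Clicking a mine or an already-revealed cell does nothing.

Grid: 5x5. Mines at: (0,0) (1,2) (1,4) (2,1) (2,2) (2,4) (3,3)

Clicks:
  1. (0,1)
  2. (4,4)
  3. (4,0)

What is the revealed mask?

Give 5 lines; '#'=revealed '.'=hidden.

Click 1 (0,1) count=2: revealed 1 new [(0,1)] -> total=1
Click 2 (4,4) count=1: revealed 1 new [(4,4)] -> total=2
Click 3 (4,0) count=0: revealed 6 new [(3,0) (3,1) (3,2) (4,0) (4,1) (4,2)] -> total=8

Answer: .#...
.....
.....
###..
###.#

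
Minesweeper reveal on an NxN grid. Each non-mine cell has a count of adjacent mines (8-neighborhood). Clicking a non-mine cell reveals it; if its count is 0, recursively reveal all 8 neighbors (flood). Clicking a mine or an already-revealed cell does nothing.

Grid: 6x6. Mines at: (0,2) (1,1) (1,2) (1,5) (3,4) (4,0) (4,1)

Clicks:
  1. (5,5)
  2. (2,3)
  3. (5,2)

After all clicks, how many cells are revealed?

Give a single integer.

Click 1 (5,5) count=0: revealed 8 new [(4,2) (4,3) (4,4) (4,5) (5,2) (5,3) (5,4) (5,5)] -> total=8
Click 2 (2,3) count=2: revealed 1 new [(2,3)] -> total=9
Click 3 (5,2) count=1: revealed 0 new [(none)] -> total=9

Answer: 9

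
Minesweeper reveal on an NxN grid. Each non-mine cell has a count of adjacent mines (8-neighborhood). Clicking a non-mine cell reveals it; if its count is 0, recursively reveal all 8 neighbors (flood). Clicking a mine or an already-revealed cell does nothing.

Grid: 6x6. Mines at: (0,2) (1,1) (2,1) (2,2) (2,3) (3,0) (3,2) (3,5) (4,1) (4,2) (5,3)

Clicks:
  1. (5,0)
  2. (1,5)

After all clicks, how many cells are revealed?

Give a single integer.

Click 1 (5,0) count=1: revealed 1 new [(5,0)] -> total=1
Click 2 (1,5) count=0: revealed 8 new [(0,3) (0,4) (0,5) (1,3) (1,4) (1,5) (2,4) (2,5)] -> total=9

Answer: 9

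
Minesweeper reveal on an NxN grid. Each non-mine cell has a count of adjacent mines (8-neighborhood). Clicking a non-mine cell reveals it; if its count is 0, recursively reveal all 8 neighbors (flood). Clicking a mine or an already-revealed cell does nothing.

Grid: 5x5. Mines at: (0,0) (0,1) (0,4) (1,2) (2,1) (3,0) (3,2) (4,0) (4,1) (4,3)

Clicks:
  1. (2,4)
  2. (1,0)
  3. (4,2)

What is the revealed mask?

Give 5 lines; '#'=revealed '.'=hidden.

Answer: .....
#..##
...##
...##
..#..

Derivation:
Click 1 (2,4) count=0: revealed 6 new [(1,3) (1,4) (2,3) (2,4) (3,3) (3,4)] -> total=6
Click 2 (1,0) count=3: revealed 1 new [(1,0)] -> total=7
Click 3 (4,2) count=3: revealed 1 new [(4,2)] -> total=8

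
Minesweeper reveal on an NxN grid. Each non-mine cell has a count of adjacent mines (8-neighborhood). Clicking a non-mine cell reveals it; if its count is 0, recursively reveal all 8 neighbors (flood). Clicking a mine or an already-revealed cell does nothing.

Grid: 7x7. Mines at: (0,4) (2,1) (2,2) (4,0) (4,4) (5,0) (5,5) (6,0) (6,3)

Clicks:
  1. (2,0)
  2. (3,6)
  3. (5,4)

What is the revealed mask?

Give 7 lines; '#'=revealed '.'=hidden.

Answer: .....##
...####
#..####
...####
.....##
....#..
.......

Derivation:
Click 1 (2,0) count=1: revealed 1 new [(2,0)] -> total=1
Click 2 (3,6) count=0: revealed 16 new [(0,5) (0,6) (1,3) (1,4) (1,5) (1,6) (2,3) (2,4) (2,5) (2,6) (3,3) (3,4) (3,5) (3,6) (4,5) (4,6)] -> total=17
Click 3 (5,4) count=3: revealed 1 new [(5,4)] -> total=18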